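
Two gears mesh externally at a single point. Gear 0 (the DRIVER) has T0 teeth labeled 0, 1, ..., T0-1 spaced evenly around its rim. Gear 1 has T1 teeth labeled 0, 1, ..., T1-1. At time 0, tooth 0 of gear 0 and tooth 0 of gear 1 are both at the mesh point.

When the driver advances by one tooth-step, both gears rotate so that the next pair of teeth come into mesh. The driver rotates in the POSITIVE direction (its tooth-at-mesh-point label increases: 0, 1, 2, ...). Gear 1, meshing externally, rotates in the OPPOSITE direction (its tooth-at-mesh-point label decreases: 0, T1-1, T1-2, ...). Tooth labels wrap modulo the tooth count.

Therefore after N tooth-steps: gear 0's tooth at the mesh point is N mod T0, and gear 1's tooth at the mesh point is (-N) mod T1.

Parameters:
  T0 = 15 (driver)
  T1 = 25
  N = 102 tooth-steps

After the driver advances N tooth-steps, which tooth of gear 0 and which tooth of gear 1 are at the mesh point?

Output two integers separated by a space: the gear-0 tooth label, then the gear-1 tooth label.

Answer: 12 23

Derivation:
Gear 0 (driver, T0=15): tooth at mesh = N mod T0
  102 = 6 * 15 + 12, so 102 mod 15 = 12
  gear 0 tooth = 12
Gear 1 (driven, T1=25): tooth at mesh = (-N) mod T1
  102 = 4 * 25 + 2, so 102 mod 25 = 2
  (-102) mod 25 = (-2) mod 25 = 25 - 2 = 23
Mesh after 102 steps: gear-0 tooth 12 meets gear-1 tooth 23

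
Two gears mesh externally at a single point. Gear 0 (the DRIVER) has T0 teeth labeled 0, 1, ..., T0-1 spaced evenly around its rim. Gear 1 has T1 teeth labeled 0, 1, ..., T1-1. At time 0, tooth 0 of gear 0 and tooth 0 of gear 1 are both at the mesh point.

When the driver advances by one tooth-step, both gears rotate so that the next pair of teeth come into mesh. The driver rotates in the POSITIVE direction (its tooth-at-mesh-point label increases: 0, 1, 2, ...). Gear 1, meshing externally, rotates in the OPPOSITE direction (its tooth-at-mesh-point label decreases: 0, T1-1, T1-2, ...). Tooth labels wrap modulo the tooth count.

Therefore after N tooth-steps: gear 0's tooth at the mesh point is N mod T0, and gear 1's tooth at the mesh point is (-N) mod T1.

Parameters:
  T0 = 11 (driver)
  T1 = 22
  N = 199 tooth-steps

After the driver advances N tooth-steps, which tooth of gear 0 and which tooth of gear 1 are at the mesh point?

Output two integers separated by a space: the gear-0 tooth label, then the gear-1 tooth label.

Answer: 1 21

Derivation:
Gear 0 (driver, T0=11): tooth at mesh = N mod T0
  199 = 18 * 11 + 1, so 199 mod 11 = 1
  gear 0 tooth = 1
Gear 1 (driven, T1=22): tooth at mesh = (-N) mod T1
  199 = 9 * 22 + 1, so 199 mod 22 = 1
  (-199) mod 22 = (-1) mod 22 = 22 - 1 = 21
Mesh after 199 steps: gear-0 tooth 1 meets gear-1 tooth 21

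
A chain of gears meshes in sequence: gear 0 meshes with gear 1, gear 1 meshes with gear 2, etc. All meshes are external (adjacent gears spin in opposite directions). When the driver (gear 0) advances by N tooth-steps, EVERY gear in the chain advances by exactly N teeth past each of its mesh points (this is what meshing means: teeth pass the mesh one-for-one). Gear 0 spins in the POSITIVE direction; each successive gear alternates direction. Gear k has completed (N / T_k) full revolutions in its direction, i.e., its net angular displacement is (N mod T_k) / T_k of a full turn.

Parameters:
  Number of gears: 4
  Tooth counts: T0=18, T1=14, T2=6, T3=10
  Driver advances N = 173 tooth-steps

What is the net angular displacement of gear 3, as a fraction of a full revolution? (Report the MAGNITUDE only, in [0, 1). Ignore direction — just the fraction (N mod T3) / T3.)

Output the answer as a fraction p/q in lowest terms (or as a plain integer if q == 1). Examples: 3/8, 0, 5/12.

Chain of 4 gears, tooth counts: [18, 14, 6, 10]
  gear 0: T0=18, direction=positive, advance = 173 mod 18 = 11 teeth = 11/18 turn
  gear 1: T1=14, direction=negative, advance = 173 mod 14 = 5 teeth = 5/14 turn
  gear 2: T2=6, direction=positive, advance = 173 mod 6 = 5 teeth = 5/6 turn
  gear 3: T3=10, direction=negative, advance = 173 mod 10 = 3 teeth = 3/10 turn
Gear 3: 173 mod 10 = 3
Fraction = 3 / 10 = 3/10 (gcd(3,10)=1) = 3/10

Answer: 3/10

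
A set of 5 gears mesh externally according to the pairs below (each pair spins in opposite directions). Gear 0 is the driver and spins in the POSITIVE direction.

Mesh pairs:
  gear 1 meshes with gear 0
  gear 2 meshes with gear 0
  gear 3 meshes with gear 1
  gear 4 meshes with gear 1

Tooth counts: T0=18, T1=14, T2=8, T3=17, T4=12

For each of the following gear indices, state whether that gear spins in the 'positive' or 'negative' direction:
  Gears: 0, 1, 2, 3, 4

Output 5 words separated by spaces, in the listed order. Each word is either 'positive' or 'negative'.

Gear 0 (driver): positive (depth 0)
  gear 1: meshes with gear 0 -> depth 1 -> negative (opposite of gear 0)
  gear 2: meshes with gear 0 -> depth 1 -> negative (opposite of gear 0)
  gear 3: meshes with gear 1 -> depth 2 -> positive (opposite of gear 1)
  gear 4: meshes with gear 1 -> depth 2 -> positive (opposite of gear 1)
Queried indices 0, 1, 2, 3, 4 -> positive, negative, negative, positive, positive

Answer: positive negative negative positive positive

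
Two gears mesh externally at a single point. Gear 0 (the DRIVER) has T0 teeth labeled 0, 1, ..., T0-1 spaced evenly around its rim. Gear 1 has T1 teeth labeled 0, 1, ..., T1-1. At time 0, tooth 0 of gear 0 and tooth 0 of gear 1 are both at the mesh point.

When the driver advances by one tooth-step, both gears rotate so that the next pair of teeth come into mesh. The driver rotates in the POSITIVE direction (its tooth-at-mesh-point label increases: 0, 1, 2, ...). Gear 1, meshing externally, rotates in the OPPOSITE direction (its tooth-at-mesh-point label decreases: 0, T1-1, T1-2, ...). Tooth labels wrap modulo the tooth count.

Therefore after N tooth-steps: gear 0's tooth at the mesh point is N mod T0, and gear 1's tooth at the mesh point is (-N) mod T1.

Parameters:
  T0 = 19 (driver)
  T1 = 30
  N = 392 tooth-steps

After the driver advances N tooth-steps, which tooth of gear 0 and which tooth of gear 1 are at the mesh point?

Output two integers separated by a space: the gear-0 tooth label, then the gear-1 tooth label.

Answer: 12 28

Derivation:
Gear 0 (driver, T0=19): tooth at mesh = N mod T0
  392 = 20 * 19 + 12, so 392 mod 19 = 12
  gear 0 tooth = 12
Gear 1 (driven, T1=30): tooth at mesh = (-N) mod T1
  392 = 13 * 30 + 2, so 392 mod 30 = 2
  (-392) mod 30 = (-2) mod 30 = 30 - 2 = 28
Mesh after 392 steps: gear-0 tooth 12 meets gear-1 tooth 28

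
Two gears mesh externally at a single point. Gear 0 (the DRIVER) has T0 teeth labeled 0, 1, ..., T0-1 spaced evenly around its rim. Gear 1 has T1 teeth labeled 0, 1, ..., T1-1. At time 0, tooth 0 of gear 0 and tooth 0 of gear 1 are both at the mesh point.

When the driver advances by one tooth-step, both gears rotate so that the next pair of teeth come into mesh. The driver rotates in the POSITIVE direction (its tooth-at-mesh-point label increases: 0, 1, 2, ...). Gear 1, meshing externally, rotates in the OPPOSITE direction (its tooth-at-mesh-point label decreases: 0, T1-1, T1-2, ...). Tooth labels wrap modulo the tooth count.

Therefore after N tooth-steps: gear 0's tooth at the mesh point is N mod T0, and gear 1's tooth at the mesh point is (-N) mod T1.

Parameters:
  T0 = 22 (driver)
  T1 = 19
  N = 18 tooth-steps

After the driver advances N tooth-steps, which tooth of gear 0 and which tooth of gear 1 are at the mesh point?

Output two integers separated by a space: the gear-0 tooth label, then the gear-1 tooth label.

Gear 0 (driver, T0=22): tooth at mesh = N mod T0
  18 = 0 * 22 + 18, so 18 mod 22 = 18
  gear 0 tooth = 18
Gear 1 (driven, T1=19): tooth at mesh = (-N) mod T1
  18 = 0 * 19 + 18, so 18 mod 19 = 18
  (-18) mod 19 = (-18) mod 19 = 19 - 18 = 1
Mesh after 18 steps: gear-0 tooth 18 meets gear-1 tooth 1

Answer: 18 1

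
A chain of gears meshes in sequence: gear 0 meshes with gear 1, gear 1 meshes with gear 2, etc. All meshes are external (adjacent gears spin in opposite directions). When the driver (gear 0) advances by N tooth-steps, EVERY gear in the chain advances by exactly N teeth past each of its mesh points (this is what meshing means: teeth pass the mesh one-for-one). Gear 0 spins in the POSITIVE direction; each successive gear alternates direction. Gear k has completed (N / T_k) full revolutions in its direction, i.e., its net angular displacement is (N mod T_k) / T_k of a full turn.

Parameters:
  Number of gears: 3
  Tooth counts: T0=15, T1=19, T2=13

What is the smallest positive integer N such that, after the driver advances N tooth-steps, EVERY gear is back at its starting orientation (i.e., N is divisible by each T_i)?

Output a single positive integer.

Answer: 3705

Derivation:
Gear k returns to start when N is a multiple of T_k.
All gears at start simultaneously when N is a common multiple of [15, 19, 13]; the smallest such N is lcm(15, 19, 13).
Start: lcm = T0 = 15
Fold in T1=19: gcd(15, 19) = 1; lcm(15, 19) = 15 * 19 / 1 = 285 / 1 = 285
Fold in T2=13: gcd(285, 13) = 1; lcm(285, 13) = 285 * 13 / 1 = 3705 / 1 = 3705
Full cycle length = 3705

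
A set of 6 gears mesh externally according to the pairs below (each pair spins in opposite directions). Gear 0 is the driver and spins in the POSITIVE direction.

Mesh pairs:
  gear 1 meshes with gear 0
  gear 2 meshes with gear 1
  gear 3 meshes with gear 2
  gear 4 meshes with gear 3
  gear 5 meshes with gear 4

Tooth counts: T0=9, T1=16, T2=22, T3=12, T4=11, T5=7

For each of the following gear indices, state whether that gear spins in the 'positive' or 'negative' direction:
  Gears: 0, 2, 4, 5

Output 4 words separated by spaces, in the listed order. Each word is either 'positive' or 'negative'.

Gear 0 (driver): positive (depth 0)
  gear 1: meshes with gear 0 -> depth 1 -> negative (opposite of gear 0)
  gear 2: meshes with gear 1 -> depth 2 -> positive (opposite of gear 1)
  gear 3: meshes with gear 2 -> depth 3 -> negative (opposite of gear 2)
  gear 4: meshes with gear 3 -> depth 4 -> positive (opposite of gear 3)
  gear 5: meshes with gear 4 -> depth 5 -> negative (opposite of gear 4)
Queried indices 0, 2, 4, 5 -> positive, positive, positive, negative

Answer: positive positive positive negative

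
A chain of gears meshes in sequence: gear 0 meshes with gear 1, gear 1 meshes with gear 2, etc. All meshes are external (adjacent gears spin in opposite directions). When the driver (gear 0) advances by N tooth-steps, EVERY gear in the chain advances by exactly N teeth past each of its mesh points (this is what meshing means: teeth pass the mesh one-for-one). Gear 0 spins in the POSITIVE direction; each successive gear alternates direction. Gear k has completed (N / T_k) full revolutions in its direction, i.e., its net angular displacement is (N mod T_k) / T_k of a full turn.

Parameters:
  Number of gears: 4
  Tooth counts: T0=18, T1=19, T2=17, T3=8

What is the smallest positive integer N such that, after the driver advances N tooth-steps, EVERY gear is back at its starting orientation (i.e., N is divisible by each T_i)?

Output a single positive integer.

Gear k returns to start when N is a multiple of T_k.
All gears at start simultaneously when N is a common multiple of [18, 19, 17, 8]; the smallest such N is lcm(18, 19, 17, 8).
Start: lcm = T0 = 18
Fold in T1=19: gcd(18, 19) = 1; lcm(18, 19) = 18 * 19 / 1 = 342 / 1 = 342
Fold in T2=17: gcd(342, 17) = 1; lcm(342, 17) = 342 * 17 / 1 = 5814 / 1 = 5814
Fold in T3=8: gcd(5814, 8) = 2; lcm(5814, 8) = 5814 * 8 / 2 = 46512 / 2 = 23256
Full cycle length = 23256

Answer: 23256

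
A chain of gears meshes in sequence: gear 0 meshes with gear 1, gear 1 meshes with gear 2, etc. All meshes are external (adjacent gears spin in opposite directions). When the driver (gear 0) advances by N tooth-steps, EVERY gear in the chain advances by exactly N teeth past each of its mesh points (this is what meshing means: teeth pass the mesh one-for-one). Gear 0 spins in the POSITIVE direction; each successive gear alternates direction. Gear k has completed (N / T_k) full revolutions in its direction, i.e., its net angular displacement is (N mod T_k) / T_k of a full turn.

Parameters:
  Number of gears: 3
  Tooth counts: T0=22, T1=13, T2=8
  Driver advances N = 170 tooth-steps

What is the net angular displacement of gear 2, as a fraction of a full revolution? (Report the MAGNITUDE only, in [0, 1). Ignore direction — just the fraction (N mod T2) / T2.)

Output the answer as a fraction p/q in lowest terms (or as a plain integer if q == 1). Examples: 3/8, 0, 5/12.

Chain of 3 gears, tooth counts: [22, 13, 8]
  gear 0: T0=22, direction=positive, advance = 170 mod 22 = 16 teeth = 16/22 turn
  gear 1: T1=13, direction=negative, advance = 170 mod 13 = 1 teeth = 1/13 turn
  gear 2: T2=8, direction=positive, advance = 170 mod 8 = 2 teeth = 2/8 turn
Gear 2: 170 mod 8 = 2
Fraction = 2 / 8 = 1/4 (gcd(2,8)=2) = 1/4

Answer: 1/4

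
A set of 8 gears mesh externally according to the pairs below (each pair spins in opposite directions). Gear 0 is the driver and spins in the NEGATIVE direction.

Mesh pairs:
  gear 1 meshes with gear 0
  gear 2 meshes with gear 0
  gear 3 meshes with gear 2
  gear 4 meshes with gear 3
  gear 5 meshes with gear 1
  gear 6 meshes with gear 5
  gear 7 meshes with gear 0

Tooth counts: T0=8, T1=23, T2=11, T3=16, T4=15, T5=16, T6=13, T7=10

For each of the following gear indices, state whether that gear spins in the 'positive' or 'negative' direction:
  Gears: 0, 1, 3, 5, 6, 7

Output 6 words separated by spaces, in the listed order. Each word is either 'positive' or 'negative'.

Gear 0 (driver): negative (depth 0)
  gear 1: meshes with gear 0 -> depth 1 -> positive (opposite of gear 0)
  gear 2: meshes with gear 0 -> depth 1 -> positive (opposite of gear 0)
  gear 3: meshes with gear 2 -> depth 2 -> negative (opposite of gear 2)
  gear 4: meshes with gear 3 -> depth 3 -> positive (opposite of gear 3)
  gear 5: meshes with gear 1 -> depth 2 -> negative (opposite of gear 1)
  gear 6: meshes with gear 5 -> depth 3 -> positive (opposite of gear 5)
  gear 7: meshes with gear 0 -> depth 1 -> positive (opposite of gear 0)
Queried indices 0, 1, 3, 5, 6, 7 -> negative, positive, negative, negative, positive, positive

Answer: negative positive negative negative positive positive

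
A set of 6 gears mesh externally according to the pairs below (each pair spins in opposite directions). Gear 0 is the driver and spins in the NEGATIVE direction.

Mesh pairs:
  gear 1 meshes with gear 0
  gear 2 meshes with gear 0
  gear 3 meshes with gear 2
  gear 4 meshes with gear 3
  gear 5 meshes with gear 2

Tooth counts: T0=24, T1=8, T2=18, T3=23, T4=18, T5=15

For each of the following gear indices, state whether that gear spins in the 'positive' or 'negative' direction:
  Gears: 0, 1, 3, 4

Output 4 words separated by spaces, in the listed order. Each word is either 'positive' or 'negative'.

Gear 0 (driver): negative (depth 0)
  gear 1: meshes with gear 0 -> depth 1 -> positive (opposite of gear 0)
  gear 2: meshes with gear 0 -> depth 1 -> positive (opposite of gear 0)
  gear 3: meshes with gear 2 -> depth 2 -> negative (opposite of gear 2)
  gear 4: meshes with gear 3 -> depth 3 -> positive (opposite of gear 3)
  gear 5: meshes with gear 2 -> depth 2 -> negative (opposite of gear 2)
Queried indices 0, 1, 3, 4 -> negative, positive, negative, positive

Answer: negative positive negative positive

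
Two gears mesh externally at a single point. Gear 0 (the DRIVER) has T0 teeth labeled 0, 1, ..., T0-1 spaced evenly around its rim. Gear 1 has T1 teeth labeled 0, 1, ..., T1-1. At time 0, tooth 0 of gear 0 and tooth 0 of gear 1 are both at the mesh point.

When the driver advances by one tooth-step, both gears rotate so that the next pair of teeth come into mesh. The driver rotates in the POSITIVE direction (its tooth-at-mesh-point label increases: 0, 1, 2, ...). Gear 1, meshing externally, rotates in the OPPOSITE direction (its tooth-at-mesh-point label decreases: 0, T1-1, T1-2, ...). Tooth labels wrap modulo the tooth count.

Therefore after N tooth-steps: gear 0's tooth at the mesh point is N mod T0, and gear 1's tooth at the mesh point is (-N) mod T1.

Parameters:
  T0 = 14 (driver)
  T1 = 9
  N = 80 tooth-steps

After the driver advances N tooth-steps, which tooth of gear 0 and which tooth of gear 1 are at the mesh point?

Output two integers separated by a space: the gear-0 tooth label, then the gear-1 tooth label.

Answer: 10 1

Derivation:
Gear 0 (driver, T0=14): tooth at mesh = N mod T0
  80 = 5 * 14 + 10, so 80 mod 14 = 10
  gear 0 tooth = 10
Gear 1 (driven, T1=9): tooth at mesh = (-N) mod T1
  80 = 8 * 9 + 8, so 80 mod 9 = 8
  (-80) mod 9 = (-8) mod 9 = 9 - 8 = 1
Mesh after 80 steps: gear-0 tooth 10 meets gear-1 tooth 1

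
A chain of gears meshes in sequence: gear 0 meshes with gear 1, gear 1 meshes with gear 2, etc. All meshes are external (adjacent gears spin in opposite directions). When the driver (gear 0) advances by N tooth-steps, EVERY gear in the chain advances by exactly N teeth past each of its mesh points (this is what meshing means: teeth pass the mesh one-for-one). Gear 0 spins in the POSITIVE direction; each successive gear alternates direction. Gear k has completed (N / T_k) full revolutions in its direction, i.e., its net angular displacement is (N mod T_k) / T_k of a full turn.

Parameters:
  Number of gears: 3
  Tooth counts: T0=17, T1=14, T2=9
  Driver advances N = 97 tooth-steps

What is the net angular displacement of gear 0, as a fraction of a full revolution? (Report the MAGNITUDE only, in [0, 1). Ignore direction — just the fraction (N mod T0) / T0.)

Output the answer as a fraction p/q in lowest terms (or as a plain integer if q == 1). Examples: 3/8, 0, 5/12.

Answer: 12/17

Derivation:
Chain of 3 gears, tooth counts: [17, 14, 9]
  gear 0: T0=17, direction=positive, advance = 97 mod 17 = 12 teeth = 12/17 turn
  gear 1: T1=14, direction=negative, advance = 97 mod 14 = 13 teeth = 13/14 turn
  gear 2: T2=9, direction=positive, advance = 97 mod 9 = 7 teeth = 7/9 turn
Gear 0: 97 mod 17 = 12
Fraction = 12 / 17 = 12/17 (gcd(12,17)=1) = 12/17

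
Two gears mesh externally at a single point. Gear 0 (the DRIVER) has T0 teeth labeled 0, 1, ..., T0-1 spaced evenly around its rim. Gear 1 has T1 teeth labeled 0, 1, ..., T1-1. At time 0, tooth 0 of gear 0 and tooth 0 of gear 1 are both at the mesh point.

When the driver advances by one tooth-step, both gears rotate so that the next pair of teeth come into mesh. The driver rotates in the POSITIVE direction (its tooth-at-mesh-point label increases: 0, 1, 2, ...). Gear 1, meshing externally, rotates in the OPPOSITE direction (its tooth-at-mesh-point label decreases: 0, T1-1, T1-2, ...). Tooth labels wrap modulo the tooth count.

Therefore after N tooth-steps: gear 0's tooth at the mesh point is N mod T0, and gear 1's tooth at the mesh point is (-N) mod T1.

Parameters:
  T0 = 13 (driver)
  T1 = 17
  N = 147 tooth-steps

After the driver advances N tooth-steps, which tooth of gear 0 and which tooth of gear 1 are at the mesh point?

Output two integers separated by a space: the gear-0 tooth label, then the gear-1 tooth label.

Answer: 4 6

Derivation:
Gear 0 (driver, T0=13): tooth at mesh = N mod T0
  147 = 11 * 13 + 4, so 147 mod 13 = 4
  gear 0 tooth = 4
Gear 1 (driven, T1=17): tooth at mesh = (-N) mod T1
  147 = 8 * 17 + 11, so 147 mod 17 = 11
  (-147) mod 17 = (-11) mod 17 = 17 - 11 = 6
Mesh after 147 steps: gear-0 tooth 4 meets gear-1 tooth 6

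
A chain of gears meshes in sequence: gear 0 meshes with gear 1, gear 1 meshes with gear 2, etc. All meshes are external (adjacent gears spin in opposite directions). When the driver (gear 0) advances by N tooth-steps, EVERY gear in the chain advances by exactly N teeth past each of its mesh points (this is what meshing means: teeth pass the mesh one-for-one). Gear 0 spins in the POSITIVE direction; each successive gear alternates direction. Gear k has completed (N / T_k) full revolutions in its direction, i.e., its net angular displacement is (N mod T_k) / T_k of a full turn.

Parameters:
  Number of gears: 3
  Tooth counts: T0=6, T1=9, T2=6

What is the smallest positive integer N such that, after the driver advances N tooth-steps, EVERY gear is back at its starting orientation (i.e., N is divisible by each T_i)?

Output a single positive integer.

Gear k returns to start when N is a multiple of T_k.
All gears at start simultaneously when N is a common multiple of [6, 9, 6]; the smallest such N is lcm(6, 9, 6).
Start: lcm = T0 = 6
Fold in T1=9: gcd(6, 9) = 3; lcm(6, 9) = 6 * 9 / 3 = 54 / 3 = 18
Fold in T2=6: gcd(18, 6) = 6; lcm(18, 6) = 18 * 6 / 6 = 108 / 6 = 18
Full cycle length = 18

Answer: 18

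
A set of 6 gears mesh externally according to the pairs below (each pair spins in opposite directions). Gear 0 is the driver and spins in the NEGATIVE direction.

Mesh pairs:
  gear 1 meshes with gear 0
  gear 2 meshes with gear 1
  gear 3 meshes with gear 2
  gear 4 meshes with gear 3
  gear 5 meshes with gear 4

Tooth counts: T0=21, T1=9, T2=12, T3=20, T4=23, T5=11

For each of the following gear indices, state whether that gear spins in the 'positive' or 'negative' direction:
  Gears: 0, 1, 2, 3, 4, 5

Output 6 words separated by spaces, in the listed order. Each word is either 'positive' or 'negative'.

Answer: negative positive negative positive negative positive

Derivation:
Gear 0 (driver): negative (depth 0)
  gear 1: meshes with gear 0 -> depth 1 -> positive (opposite of gear 0)
  gear 2: meshes with gear 1 -> depth 2 -> negative (opposite of gear 1)
  gear 3: meshes with gear 2 -> depth 3 -> positive (opposite of gear 2)
  gear 4: meshes with gear 3 -> depth 4 -> negative (opposite of gear 3)
  gear 5: meshes with gear 4 -> depth 5 -> positive (opposite of gear 4)
Queried indices 0, 1, 2, 3, 4, 5 -> negative, positive, negative, positive, negative, positive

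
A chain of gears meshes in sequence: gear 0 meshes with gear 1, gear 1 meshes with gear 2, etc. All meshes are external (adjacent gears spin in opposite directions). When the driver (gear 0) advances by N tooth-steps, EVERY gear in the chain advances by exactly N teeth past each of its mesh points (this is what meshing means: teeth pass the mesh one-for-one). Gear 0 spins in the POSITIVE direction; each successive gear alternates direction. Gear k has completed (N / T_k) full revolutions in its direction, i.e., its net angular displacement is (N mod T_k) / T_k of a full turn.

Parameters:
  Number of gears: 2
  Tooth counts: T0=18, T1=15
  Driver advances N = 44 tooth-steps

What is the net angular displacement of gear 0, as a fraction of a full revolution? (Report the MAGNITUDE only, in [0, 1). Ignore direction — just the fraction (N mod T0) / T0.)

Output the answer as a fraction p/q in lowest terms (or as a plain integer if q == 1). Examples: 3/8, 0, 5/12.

Answer: 4/9

Derivation:
Chain of 2 gears, tooth counts: [18, 15]
  gear 0: T0=18, direction=positive, advance = 44 mod 18 = 8 teeth = 8/18 turn
  gear 1: T1=15, direction=negative, advance = 44 mod 15 = 14 teeth = 14/15 turn
Gear 0: 44 mod 18 = 8
Fraction = 8 / 18 = 4/9 (gcd(8,18)=2) = 4/9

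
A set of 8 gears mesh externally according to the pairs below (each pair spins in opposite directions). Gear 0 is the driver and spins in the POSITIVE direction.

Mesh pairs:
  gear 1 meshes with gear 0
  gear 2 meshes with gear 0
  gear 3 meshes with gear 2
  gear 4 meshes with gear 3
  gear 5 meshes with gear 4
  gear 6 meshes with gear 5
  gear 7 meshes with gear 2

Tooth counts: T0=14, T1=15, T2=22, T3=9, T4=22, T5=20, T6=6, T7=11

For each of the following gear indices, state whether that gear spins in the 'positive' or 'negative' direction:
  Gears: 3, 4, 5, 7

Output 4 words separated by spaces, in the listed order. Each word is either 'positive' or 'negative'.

Answer: positive negative positive positive

Derivation:
Gear 0 (driver): positive (depth 0)
  gear 1: meshes with gear 0 -> depth 1 -> negative (opposite of gear 0)
  gear 2: meshes with gear 0 -> depth 1 -> negative (opposite of gear 0)
  gear 3: meshes with gear 2 -> depth 2 -> positive (opposite of gear 2)
  gear 4: meshes with gear 3 -> depth 3 -> negative (opposite of gear 3)
  gear 5: meshes with gear 4 -> depth 4 -> positive (opposite of gear 4)
  gear 6: meshes with gear 5 -> depth 5 -> negative (opposite of gear 5)
  gear 7: meshes with gear 2 -> depth 2 -> positive (opposite of gear 2)
Queried indices 3, 4, 5, 7 -> positive, negative, positive, positive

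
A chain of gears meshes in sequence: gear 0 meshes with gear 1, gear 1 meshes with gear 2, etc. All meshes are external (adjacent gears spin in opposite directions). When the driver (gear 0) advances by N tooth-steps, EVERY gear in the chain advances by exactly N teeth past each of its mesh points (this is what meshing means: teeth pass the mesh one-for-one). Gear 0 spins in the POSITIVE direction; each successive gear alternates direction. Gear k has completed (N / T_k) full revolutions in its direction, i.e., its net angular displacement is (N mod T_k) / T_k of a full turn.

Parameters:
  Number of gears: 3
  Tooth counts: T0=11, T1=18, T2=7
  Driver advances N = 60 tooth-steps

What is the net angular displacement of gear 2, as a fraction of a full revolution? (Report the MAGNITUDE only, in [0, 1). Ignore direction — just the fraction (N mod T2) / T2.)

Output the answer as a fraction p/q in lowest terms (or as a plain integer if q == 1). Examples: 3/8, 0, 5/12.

Chain of 3 gears, tooth counts: [11, 18, 7]
  gear 0: T0=11, direction=positive, advance = 60 mod 11 = 5 teeth = 5/11 turn
  gear 1: T1=18, direction=negative, advance = 60 mod 18 = 6 teeth = 6/18 turn
  gear 2: T2=7, direction=positive, advance = 60 mod 7 = 4 teeth = 4/7 turn
Gear 2: 60 mod 7 = 4
Fraction = 4 / 7 = 4/7 (gcd(4,7)=1) = 4/7

Answer: 4/7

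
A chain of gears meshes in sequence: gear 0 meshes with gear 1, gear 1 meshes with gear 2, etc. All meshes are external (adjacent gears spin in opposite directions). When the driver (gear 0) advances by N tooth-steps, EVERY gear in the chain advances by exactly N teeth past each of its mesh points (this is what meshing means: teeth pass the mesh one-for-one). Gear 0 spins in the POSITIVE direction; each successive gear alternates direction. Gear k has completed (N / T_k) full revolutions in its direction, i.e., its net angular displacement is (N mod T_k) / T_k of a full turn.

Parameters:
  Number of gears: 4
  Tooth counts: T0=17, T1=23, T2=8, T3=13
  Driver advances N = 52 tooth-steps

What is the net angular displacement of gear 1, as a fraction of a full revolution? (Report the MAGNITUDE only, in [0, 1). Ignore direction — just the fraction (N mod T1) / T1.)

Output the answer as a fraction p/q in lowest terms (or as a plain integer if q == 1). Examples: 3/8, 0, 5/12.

Chain of 4 gears, tooth counts: [17, 23, 8, 13]
  gear 0: T0=17, direction=positive, advance = 52 mod 17 = 1 teeth = 1/17 turn
  gear 1: T1=23, direction=negative, advance = 52 mod 23 = 6 teeth = 6/23 turn
  gear 2: T2=8, direction=positive, advance = 52 mod 8 = 4 teeth = 4/8 turn
  gear 3: T3=13, direction=negative, advance = 52 mod 13 = 0 teeth = 0/13 turn
Gear 1: 52 mod 23 = 6
Fraction = 6 / 23 = 6/23 (gcd(6,23)=1) = 6/23

Answer: 6/23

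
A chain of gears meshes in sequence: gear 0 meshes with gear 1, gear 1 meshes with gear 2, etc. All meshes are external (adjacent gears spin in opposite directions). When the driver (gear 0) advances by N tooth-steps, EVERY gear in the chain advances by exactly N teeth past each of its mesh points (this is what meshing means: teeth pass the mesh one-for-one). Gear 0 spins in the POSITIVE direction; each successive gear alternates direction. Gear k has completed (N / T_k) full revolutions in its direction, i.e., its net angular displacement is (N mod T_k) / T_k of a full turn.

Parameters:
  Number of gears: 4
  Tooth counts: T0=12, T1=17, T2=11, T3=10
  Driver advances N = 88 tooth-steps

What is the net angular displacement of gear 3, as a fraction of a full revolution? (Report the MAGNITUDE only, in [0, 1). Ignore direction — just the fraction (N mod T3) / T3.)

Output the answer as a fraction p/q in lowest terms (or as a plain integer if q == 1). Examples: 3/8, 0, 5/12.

Answer: 4/5

Derivation:
Chain of 4 gears, tooth counts: [12, 17, 11, 10]
  gear 0: T0=12, direction=positive, advance = 88 mod 12 = 4 teeth = 4/12 turn
  gear 1: T1=17, direction=negative, advance = 88 mod 17 = 3 teeth = 3/17 turn
  gear 2: T2=11, direction=positive, advance = 88 mod 11 = 0 teeth = 0/11 turn
  gear 3: T3=10, direction=negative, advance = 88 mod 10 = 8 teeth = 8/10 turn
Gear 3: 88 mod 10 = 8
Fraction = 8 / 10 = 4/5 (gcd(8,10)=2) = 4/5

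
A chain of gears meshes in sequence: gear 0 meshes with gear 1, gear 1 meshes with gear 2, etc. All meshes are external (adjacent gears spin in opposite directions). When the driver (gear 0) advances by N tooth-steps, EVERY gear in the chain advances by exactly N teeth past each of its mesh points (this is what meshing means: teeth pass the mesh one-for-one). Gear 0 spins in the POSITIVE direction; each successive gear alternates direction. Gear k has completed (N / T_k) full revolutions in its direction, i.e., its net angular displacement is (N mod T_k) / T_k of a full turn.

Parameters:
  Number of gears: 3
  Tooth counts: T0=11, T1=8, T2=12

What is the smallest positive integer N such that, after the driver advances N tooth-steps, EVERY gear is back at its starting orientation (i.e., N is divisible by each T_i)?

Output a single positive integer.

Gear k returns to start when N is a multiple of T_k.
All gears at start simultaneously when N is a common multiple of [11, 8, 12]; the smallest such N is lcm(11, 8, 12).
Start: lcm = T0 = 11
Fold in T1=8: gcd(11, 8) = 1; lcm(11, 8) = 11 * 8 / 1 = 88 / 1 = 88
Fold in T2=12: gcd(88, 12) = 4; lcm(88, 12) = 88 * 12 / 4 = 1056 / 4 = 264
Full cycle length = 264

Answer: 264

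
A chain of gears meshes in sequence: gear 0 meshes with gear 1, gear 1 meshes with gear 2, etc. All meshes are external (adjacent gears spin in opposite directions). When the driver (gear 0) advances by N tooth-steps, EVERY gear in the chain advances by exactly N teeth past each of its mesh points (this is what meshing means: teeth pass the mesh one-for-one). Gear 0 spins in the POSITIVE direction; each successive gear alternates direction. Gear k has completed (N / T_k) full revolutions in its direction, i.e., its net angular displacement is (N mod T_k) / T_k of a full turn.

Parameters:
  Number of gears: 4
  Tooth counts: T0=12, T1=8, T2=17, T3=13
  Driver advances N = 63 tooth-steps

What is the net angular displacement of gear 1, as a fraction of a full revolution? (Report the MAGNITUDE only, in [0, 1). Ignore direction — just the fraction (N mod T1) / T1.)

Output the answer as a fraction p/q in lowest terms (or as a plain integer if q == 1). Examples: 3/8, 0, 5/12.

Answer: 7/8

Derivation:
Chain of 4 gears, tooth counts: [12, 8, 17, 13]
  gear 0: T0=12, direction=positive, advance = 63 mod 12 = 3 teeth = 3/12 turn
  gear 1: T1=8, direction=negative, advance = 63 mod 8 = 7 teeth = 7/8 turn
  gear 2: T2=17, direction=positive, advance = 63 mod 17 = 12 teeth = 12/17 turn
  gear 3: T3=13, direction=negative, advance = 63 mod 13 = 11 teeth = 11/13 turn
Gear 1: 63 mod 8 = 7
Fraction = 7 / 8 = 7/8 (gcd(7,8)=1) = 7/8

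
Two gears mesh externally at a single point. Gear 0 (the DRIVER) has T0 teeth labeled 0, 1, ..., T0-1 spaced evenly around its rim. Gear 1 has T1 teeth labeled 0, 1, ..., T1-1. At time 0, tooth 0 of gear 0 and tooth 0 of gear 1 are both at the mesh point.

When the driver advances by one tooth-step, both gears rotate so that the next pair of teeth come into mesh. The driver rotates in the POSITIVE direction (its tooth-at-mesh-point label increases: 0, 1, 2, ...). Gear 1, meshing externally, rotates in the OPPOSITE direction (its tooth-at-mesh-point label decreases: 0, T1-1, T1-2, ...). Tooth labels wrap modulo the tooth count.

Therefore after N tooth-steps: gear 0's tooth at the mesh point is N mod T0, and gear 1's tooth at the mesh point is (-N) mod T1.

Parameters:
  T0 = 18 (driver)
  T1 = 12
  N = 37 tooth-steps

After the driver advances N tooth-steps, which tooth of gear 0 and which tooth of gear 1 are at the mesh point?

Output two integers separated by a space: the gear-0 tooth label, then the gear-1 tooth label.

Gear 0 (driver, T0=18): tooth at mesh = N mod T0
  37 = 2 * 18 + 1, so 37 mod 18 = 1
  gear 0 tooth = 1
Gear 1 (driven, T1=12): tooth at mesh = (-N) mod T1
  37 = 3 * 12 + 1, so 37 mod 12 = 1
  (-37) mod 12 = (-1) mod 12 = 12 - 1 = 11
Mesh after 37 steps: gear-0 tooth 1 meets gear-1 tooth 11

Answer: 1 11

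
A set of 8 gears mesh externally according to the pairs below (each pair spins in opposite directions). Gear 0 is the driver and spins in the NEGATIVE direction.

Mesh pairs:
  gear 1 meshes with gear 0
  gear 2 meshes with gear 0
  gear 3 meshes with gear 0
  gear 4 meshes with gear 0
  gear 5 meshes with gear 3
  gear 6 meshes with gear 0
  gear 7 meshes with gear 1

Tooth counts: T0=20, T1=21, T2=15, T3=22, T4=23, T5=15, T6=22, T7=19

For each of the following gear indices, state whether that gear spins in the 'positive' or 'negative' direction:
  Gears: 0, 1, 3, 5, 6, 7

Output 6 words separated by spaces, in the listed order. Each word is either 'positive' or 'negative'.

Answer: negative positive positive negative positive negative

Derivation:
Gear 0 (driver): negative (depth 0)
  gear 1: meshes with gear 0 -> depth 1 -> positive (opposite of gear 0)
  gear 2: meshes with gear 0 -> depth 1 -> positive (opposite of gear 0)
  gear 3: meshes with gear 0 -> depth 1 -> positive (opposite of gear 0)
  gear 4: meshes with gear 0 -> depth 1 -> positive (opposite of gear 0)
  gear 5: meshes with gear 3 -> depth 2 -> negative (opposite of gear 3)
  gear 6: meshes with gear 0 -> depth 1 -> positive (opposite of gear 0)
  gear 7: meshes with gear 1 -> depth 2 -> negative (opposite of gear 1)
Queried indices 0, 1, 3, 5, 6, 7 -> negative, positive, positive, negative, positive, negative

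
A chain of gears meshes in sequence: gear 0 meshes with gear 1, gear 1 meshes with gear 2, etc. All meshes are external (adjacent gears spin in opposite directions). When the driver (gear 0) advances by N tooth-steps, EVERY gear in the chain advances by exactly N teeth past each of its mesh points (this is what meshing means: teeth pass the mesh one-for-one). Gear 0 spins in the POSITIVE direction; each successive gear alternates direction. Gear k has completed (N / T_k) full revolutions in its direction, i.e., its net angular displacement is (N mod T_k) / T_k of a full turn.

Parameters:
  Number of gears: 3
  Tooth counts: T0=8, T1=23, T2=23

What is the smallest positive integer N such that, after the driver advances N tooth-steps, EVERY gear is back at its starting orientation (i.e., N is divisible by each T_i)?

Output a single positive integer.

Gear k returns to start when N is a multiple of T_k.
All gears at start simultaneously when N is a common multiple of [8, 23, 23]; the smallest such N is lcm(8, 23, 23).
Start: lcm = T0 = 8
Fold in T1=23: gcd(8, 23) = 1; lcm(8, 23) = 8 * 23 / 1 = 184 / 1 = 184
Fold in T2=23: gcd(184, 23) = 23; lcm(184, 23) = 184 * 23 / 23 = 4232 / 23 = 184
Full cycle length = 184

Answer: 184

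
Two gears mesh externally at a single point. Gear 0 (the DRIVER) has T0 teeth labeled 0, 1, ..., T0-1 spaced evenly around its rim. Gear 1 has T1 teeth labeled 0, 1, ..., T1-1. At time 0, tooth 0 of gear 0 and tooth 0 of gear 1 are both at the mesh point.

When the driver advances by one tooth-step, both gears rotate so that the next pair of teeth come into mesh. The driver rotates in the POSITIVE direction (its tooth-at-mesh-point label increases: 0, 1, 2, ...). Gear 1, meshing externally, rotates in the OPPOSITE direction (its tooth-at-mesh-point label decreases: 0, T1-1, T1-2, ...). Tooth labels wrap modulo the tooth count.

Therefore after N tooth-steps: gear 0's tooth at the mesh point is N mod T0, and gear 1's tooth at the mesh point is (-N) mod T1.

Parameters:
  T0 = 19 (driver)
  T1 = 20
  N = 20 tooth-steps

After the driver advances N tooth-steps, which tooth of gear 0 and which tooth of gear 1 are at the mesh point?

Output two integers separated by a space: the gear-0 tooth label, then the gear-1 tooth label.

Answer: 1 0

Derivation:
Gear 0 (driver, T0=19): tooth at mesh = N mod T0
  20 = 1 * 19 + 1, so 20 mod 19 = 1
  gear 0 tooth = 1
Gear 1 (driven, T1=20): tooth at mesh = (-N) mod T1
  20 = 1 * 20 + 0, so 20 mod 20 = 0
  (-20) mod 20 = 0
Mesh after 20 steps: gear-0 tooth 1 meets gear-1 tooth 0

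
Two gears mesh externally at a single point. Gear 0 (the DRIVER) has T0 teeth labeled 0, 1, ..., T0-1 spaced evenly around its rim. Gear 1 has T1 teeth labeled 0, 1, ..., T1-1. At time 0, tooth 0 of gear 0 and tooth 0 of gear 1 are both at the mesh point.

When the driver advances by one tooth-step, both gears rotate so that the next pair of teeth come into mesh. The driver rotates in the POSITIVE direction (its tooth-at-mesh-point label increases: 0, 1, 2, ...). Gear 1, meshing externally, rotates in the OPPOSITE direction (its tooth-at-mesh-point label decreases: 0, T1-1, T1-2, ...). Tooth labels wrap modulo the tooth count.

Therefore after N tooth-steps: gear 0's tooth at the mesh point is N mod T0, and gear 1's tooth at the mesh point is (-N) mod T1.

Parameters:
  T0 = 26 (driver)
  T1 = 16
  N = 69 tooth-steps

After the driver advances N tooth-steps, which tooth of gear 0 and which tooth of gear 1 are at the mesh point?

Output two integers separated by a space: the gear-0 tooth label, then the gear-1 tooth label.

Gear 0 (driver, T0=26): tooth at mesh = N mod T0
  69 = 2 * 26 + 17, so 69 mod 26 = 17
  gear 0 tooth = 17
Gear 1 (driven, T1=16): tooth at mesh = (-N) mod T1
  69 = 4 * 16 + 5, so 69 mod 16 = 5
  (-69) mod 16 = (-5) mod 16 = 16 - 5 = 11
Mesh after 69 steps: gear-0 tooth 17 meets gear-1 tooth 11

Answer: 17 11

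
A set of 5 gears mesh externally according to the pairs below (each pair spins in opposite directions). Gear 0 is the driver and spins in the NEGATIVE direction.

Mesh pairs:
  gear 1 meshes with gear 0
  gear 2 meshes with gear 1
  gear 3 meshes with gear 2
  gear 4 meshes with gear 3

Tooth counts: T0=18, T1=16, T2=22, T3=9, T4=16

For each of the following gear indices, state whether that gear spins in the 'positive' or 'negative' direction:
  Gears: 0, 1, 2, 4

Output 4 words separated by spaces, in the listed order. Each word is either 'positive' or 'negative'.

Answer: negative positive negative negative

Derivation:
Gear 0 (driver): negative (depth 0)
  gear 1: meshes with gear 0 -> depth 1 -> positive (opposite of gear 0)
  gear 2: meshes with gear 1 -> depth 2 -> negative (opposite of gear 1)
  gear 3: meshes with gear 2 -> depth 3 -> positive (opposite of gear 2)
  gear 4: meshes with gear 3 -> depth 4 -> negative (opposite of gear 3)
Queried indices 0, 1, 2, 4 -> negative, positive, negative, negative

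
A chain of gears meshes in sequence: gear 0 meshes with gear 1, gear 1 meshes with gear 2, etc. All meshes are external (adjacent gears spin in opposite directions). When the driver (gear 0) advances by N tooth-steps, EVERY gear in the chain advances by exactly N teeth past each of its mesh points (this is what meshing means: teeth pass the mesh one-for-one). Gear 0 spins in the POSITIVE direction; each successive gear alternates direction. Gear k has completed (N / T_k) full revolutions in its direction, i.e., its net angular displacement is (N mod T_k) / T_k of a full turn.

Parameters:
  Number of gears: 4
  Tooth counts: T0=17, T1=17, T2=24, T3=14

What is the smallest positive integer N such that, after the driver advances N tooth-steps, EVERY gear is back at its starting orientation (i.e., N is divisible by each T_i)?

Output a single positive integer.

Answer: 2856

Derivation:
Gear k returns to start when N is a multiple of T_k.
All gears at start simultaneously when N is a common multiple of [17, 17, 24, 14]; the smallest such N is lcm(17, 17, 24, 14).
Start: lcm = T0 = 17
Fold in T1=17: gcd(17, 17) = 17; lcm(17, 17) = 17 * 17 / 17 = 289 / 17 = 17
Fold in T2=24: gcd(17, 24) = 1; lcm(17, 24) = 17 * 24 / 1 = 408 / 1 = 408
Fold in T3=14: gcd(408, 14) = 2; lcm(408, 14) = 408 * 14 / 2 = 5712 / 2 = 2856
Full cycle length = 2856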